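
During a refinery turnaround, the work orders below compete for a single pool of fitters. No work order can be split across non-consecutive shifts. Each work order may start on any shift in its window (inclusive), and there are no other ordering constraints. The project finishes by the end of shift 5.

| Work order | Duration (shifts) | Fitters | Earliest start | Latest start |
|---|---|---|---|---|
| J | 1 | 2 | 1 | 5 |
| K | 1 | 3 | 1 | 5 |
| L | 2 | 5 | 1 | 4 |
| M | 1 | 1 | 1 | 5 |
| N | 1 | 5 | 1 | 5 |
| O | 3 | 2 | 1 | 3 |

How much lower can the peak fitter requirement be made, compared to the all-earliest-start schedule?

11

Early-start peak: s1:18  s2:7  s3:2  s4:0  s5:0 ⇒ 18.
Leveled (J@1, K@1, L@2, M@1, N@4, O@2): s1:6  s2:7  s3:7  s4:7  s5:0 ⇒ 7.
Reduction 18 − 7 = 11.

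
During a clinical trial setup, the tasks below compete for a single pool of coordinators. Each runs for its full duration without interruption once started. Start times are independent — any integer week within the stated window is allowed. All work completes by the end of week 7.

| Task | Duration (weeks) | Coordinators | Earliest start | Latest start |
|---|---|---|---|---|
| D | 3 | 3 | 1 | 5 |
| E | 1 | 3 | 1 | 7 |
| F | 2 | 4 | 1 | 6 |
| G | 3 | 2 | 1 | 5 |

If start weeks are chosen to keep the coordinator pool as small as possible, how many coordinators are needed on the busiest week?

5

Early-start (D@1, E@1, F@1, G@1) gives peak 12: w1:12  w2:9  w3:5  w4:0  w5:0  w6:0  w7:0.
Shift E→4, F→5.
Schedule D@1, E@4, F@5, G@1: w1:5  w2:5  w3:5  w4:3  w5:4  w6:4  w7:0 — peak 5.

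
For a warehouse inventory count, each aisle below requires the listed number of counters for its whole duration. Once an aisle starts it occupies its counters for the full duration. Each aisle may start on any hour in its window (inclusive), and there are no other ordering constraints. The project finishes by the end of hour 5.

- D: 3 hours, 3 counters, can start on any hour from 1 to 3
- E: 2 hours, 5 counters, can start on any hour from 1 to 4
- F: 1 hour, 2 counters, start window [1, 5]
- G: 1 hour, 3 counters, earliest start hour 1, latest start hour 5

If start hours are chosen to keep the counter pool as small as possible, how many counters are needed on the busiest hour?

Early-start (D@1, E@1, F@1, G@1) gives peak 13: h1:13  h2:8  h3:3  h4:0  h5:0.
Shift E→4, G→2.
Schedule D@1, E@4, F@1, G@2: h1:5  h2:6  h3:3  h4:5  h5:5 — peak 6.

6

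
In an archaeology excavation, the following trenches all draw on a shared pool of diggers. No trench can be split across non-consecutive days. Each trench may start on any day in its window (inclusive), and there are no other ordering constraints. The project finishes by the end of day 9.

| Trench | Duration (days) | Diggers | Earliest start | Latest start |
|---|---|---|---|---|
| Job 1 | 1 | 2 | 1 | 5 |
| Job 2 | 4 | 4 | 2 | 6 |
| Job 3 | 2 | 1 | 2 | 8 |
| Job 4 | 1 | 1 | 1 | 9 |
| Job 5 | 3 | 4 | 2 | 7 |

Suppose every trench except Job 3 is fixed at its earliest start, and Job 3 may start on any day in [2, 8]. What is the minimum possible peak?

Job 3@2: d1:3  d2:9  d3:9  d4:8  d5:4  d6:0  d7:0  d8:0  d9:0 → peak 9
Job 3@3: d1:3  d2:8  d3:9  d4:9  d5:4  d6:0  d7:0  d8:0  d9:0 → peak 9
Job 3@4: d1:3  d2:8  d3:8  d4:9  d5:5  d6:0  d7:0  d8:0  d9:0 → peak 9
Job 3@5: d1:3  d2:8  d3:8  d4:8  d5:5  d6:1  d7:0  d8:0  d9:0 → peak 8
Job 3@6: d1:3  d2:8  d3:8  d4:8  d5:4  d6:1  d7:1  d8:0  d9:0 → peak 8
Job 3@7: d1:3  d2:8  d3:8  d4:8  d5:4  d6:0  d7:1  d8:1  d9:0 → peak 8
Job 3@8: d1:3  d2:8  d3:8  d4:8  d5:4  d6:0  d7:0  d8:1  d9:1 → peak 8
Best is Job 3@5, peak 8.

8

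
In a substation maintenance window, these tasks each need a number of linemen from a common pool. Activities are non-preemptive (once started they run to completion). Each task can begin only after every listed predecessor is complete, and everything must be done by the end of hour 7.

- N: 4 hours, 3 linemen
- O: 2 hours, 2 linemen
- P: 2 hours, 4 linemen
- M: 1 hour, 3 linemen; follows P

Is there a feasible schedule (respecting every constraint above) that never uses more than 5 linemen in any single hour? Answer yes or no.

yes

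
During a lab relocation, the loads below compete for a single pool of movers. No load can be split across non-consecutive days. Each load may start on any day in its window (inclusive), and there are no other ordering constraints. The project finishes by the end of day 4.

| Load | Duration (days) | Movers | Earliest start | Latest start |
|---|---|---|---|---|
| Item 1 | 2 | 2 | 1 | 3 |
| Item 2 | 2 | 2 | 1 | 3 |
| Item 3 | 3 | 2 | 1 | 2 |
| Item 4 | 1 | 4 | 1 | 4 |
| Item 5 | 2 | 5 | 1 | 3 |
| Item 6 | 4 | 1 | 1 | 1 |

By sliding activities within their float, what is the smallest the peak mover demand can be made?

Early-start (Item 1@1, Item 2@1, Item 3@1, Item 4@1, Item 5@1, Item 6@1) gives peak 16: d1:16  d2:12  d3:3  d4:1.
Shift Item 3→2, Item 5→3.
Schedule Item 1@1, Item 2@1, Item 3@2, Item 4@1, Item 5@3, Item 6@1: d1:9  d2:7  d3:8  d4:8 — peak 9.

9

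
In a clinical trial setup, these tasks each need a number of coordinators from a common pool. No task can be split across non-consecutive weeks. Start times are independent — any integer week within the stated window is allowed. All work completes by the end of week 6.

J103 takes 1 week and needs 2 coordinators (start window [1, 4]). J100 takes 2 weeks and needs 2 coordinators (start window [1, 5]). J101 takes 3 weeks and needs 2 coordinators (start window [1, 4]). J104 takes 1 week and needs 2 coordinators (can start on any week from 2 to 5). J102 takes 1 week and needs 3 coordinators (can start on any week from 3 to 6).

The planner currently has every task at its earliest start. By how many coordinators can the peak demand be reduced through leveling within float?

2

Early-start peak: w1:6  w2:6  w3:5  w4:0  w5:0  w6:0 ⇒ 6.
Leveled (J103@1, J100@1, J101@2, J104@3, J102@5): w1:4  w2:4  w3:4  w4:2  w5:3  w6:0 ⇒ 4.
Reduction 6 − 4 = 2.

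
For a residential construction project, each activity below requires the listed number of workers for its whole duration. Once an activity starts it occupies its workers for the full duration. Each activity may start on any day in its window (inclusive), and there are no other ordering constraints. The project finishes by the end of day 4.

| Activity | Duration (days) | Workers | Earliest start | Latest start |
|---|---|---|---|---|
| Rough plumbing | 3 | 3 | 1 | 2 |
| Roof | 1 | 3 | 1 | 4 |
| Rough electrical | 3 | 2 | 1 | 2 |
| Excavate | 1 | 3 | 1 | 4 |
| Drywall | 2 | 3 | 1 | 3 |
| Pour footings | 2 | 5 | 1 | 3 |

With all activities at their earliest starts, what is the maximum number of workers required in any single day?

Early-start schedule: Rough plumbing@1, Roof@1, Rough electrical@1, Excavate@1, Drywall@1, Pour footings@1.
Load per day: day 1: 19, day 2: 13, day 3: 5, day 4: 0.
Peak is 19.

19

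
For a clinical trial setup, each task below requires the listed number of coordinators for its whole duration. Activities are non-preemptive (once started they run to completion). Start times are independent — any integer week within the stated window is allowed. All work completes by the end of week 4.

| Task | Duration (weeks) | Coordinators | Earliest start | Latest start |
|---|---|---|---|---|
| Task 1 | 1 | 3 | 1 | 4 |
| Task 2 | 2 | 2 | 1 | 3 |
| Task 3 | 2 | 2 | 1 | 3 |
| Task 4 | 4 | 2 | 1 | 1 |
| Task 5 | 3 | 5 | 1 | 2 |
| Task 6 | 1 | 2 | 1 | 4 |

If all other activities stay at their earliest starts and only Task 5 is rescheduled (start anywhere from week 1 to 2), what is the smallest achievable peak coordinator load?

11

Task 5@1: w1:16  w2:11  w3:7  w4:2 → peak 16
Task 5@2: w1:11  w2:11  w3:7  w4:7 → peak 11
Best is Task 5@2, peak 11.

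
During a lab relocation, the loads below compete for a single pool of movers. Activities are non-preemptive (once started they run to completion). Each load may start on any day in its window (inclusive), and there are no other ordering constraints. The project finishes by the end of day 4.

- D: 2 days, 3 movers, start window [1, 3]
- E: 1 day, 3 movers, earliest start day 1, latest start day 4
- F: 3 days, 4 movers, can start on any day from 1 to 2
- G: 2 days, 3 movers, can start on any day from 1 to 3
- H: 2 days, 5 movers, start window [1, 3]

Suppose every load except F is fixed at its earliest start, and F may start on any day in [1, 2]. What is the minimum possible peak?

15

F@1: d1:18  d2:15  d3:4  d4:0 → peak 18
F@2: d1:14  d2:15  d3:4  d4:4 → peak 15
Best is F@2, peak 15.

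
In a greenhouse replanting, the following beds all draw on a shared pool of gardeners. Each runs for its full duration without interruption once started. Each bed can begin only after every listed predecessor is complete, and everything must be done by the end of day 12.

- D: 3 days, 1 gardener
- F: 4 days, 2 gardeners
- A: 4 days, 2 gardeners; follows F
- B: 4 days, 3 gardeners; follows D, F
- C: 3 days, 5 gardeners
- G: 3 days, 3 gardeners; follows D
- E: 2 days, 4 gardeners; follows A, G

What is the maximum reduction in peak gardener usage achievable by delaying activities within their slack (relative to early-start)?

1

Early-start peak: d1:8  d2:8  d3:8  d4:5  d5:8  d6:8  d7:5  d8:5  d9:4  d10:4  d11:0  d12:0 ⇒ 8.
Leveled (D@1, F@1, A@5, B@9, C@4, G@7, E@10): d1:3  d2:3  d3:3  d4:7  d5:7  d6:7  d7:5  d8:5  d9:6  d10:7  d11:7  d12:3 ⇒ 7.
Reduction 8 − 7 = 1.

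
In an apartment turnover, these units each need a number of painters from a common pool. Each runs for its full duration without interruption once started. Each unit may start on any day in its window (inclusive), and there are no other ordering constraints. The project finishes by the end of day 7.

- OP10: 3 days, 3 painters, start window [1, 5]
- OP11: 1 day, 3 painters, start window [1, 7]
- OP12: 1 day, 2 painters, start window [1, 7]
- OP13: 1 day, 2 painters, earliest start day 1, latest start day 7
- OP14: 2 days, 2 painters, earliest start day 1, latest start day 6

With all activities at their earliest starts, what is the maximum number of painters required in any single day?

Early-start schedule: OP10@1, OP11@1, OP12@1, OP13@1, OP14@1.
Load per day: day 1: 12, day 2: 5, day 3: 3, day 4: 0, day 5: 0, day 6: 0, day 7: 0.
Peak is 12.

12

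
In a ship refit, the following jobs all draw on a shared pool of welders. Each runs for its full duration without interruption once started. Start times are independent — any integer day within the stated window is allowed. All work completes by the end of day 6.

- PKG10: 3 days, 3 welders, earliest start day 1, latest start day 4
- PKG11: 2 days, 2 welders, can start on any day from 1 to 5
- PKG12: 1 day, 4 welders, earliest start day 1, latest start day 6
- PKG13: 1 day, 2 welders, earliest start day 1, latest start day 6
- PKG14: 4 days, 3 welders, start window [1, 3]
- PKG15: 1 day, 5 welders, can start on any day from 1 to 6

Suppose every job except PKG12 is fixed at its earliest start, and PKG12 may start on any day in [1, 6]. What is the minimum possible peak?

15

PKG12@1: d1:19  d2:8  d3:6  d4:3  d5:0  d6:0 → peak 19
PKG12@2: d1:15  d2:12  d3:6  d4:3  d5:0  d6:0 → peak 15
PKG12@3: d1:15  d2:8  d3:10  d4:3  d5:0  d6:0 → peak 15
PKG12@4: d1:15  d2:8  d3:6  d4:7  d5:0  d6:0 → peak 15
PKG12@5: d1:15  d2:8  d3:6  d4:3  d5:4  d6:0 → peak 15
PKG12@6: d1:15  d2:8  d3:6  d4:3  d5:0  d6:4 → peak 15
Best is PKG12@2, peak 15.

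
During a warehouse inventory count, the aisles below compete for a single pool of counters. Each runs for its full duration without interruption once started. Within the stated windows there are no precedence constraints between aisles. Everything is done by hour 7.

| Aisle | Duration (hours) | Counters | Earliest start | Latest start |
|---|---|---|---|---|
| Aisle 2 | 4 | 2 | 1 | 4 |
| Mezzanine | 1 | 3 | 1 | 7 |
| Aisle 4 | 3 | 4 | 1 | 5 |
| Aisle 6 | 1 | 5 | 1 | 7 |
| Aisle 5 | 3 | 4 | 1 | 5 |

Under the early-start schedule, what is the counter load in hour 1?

At early start, hour 1 has: Aisle 2, Mezzanine, Aisle 4, Aisle 6, Aisle 5.
Demand: 2 + 3 + 4 + 5 + 4 = 18.

18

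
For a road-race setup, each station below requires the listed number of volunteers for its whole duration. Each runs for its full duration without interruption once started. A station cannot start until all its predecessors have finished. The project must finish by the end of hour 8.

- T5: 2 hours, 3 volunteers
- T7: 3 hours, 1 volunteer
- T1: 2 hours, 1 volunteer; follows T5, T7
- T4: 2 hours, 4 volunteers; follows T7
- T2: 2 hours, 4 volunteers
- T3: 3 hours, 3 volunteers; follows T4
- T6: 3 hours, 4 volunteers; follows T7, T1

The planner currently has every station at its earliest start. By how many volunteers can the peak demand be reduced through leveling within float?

0

Early-start peak: h1:8  h2:8  h3:1  h4:5  h5:5  h6:7  h7:7  h8:7 ⇒ 8.
Leveled (T5@1, T7@1, T1@4, T4@4, T2@1, T3@6, T6@6): h1:8  h2:8  h3:1  h4:5  h5:5  h6:7  h7:7  h8:7 ⇒ 8.
Reduction 8 − 8 = 0.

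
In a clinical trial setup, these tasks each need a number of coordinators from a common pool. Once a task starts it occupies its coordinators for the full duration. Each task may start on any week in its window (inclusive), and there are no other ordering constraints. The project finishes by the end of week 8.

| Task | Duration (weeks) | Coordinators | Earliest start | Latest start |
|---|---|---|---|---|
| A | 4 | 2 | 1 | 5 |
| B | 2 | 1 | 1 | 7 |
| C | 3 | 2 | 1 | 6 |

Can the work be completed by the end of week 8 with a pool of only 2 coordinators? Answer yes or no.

The minimum achievable peak is 3; 2 < 3, so no feasible schedule stays within the cap.

no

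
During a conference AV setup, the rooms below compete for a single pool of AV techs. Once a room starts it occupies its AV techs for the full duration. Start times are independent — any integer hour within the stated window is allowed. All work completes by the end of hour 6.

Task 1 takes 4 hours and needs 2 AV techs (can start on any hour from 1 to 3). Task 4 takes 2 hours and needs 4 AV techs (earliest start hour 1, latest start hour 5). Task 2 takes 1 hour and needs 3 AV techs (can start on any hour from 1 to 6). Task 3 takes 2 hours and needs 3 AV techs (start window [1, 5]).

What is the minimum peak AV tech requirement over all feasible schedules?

5

Early-start (Task 1@1, Task 4@1, Task 2@1, Task 3@1) gives peak 12: h1:12  h2:9  h3:2  h4:2  h5:0  h6:0.
Shift Task 4→5, Task 3→2.
Schedule Task 1@1, Task 4@5, Task 2@1, Task 3@2: h1:5  h2:5  h3:5  h4:2  h5:4  h6:4 — peak 5.
Total AV tech-hours = 25 over 6 hours ⇒ peak ≥ ⌈25/6⌉ = 5, so 5 is optimal.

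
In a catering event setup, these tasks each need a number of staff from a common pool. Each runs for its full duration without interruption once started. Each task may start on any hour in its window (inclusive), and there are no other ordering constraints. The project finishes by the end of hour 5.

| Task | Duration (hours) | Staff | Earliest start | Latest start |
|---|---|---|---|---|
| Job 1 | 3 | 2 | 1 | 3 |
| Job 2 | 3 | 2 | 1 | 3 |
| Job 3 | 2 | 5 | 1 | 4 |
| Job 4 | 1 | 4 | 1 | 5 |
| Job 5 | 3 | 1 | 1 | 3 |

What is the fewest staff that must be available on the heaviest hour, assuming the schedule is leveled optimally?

7

Early-start (Job 1@1, Job 2@1, Job 3@1, Job 4@1, Job 5@1) gives peak 14: h1:14  h2:10  h3:5  h4:0  h5:0.
Shift Job 2→2, Job 3→4.
Schedule Job 1@1, Job 2@2, Job 3@4, Job 4@1, Job 5@1: h1:7  h2:5  h3:5  h4:7  h5:5 — peak 7.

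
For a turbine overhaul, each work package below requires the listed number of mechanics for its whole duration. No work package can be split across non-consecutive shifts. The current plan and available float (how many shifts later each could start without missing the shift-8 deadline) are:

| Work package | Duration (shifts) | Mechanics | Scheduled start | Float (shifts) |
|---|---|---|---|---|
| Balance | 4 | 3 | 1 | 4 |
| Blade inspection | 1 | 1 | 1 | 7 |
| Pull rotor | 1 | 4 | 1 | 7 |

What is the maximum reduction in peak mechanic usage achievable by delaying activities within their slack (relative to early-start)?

4

Early-start peak: s1:8  s2:3  s3:3  s4:3  s5:0  s6:0  s7:0  s8:0 ⇒ 8.
Leveled (Balance@1, Blade inspection@1, Pull rotor@5): s1:4  s2:3  s3:3  s4:3  s5:4  s6:0  s7:0  s8:0 ⇒ 4.
Reduction 8 − 4 = 4.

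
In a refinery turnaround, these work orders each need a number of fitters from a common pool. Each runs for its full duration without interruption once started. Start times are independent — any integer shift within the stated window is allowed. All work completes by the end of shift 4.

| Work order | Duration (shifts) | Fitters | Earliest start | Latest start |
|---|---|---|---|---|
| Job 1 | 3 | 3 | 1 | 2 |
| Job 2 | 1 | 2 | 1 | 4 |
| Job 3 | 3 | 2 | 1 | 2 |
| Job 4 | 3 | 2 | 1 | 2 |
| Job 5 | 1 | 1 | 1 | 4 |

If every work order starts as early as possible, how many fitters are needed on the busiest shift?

Early-start schedule: Job 1@1, Job 2@1, Job 3@1, Job 4@1, Job 5@1.
Load per shift: shift 1: 10, shift 2: 7, shift 3: 7, shift 4: 0.
Peak is 10.

10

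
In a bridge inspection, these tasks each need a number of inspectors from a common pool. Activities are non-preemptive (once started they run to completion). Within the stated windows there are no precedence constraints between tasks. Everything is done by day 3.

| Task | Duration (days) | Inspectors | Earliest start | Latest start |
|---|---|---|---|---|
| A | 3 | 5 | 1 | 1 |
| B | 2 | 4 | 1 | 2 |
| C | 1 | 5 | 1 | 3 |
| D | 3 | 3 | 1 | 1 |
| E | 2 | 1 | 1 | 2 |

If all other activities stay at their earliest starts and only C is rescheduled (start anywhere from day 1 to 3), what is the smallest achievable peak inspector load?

C@1: d1:18  d2:13  d3:8 → peak 18
C@2: d1:13  d2:18  d3:8 → peak 18
C@3: d1:13  d2:13  d3:13 → peak 13
Best is C@3, peak 13.

13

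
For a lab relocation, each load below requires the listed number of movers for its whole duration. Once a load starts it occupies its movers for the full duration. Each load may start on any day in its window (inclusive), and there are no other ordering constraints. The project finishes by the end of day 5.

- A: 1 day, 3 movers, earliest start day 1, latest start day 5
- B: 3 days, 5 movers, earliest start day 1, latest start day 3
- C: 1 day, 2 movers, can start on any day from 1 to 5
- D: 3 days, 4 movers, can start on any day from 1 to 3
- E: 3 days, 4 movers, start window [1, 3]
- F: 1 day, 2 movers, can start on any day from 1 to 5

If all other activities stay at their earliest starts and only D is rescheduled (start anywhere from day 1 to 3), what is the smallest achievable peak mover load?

16

D@1: d1:20  d2:13  d3:13  d4:0  d5:0 → peak 20
D@2: d1:16  d2:13  d3:13  d4:4  d5:0 → peak 16
D@3: d1:16  d2:9  d3:13  d4:4  d5:4 → peak 16
Best is D@2, peak 16.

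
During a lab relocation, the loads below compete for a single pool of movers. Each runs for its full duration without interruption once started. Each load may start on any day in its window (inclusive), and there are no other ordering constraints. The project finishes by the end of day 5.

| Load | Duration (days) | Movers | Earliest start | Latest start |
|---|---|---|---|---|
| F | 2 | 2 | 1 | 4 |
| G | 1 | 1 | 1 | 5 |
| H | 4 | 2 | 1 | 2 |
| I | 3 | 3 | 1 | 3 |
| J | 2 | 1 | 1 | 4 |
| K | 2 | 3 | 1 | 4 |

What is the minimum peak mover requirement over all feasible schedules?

Early-start (F@1, G@1, H@1, I@1, J@1, K@1) gives peak 12: d1:12  d2:11  d3:5  d4:2  d5:0.
Shift H→2, J→3, K→4.
Schedule F@1, G@1, H@2, I@1, J@3, K@4: d1:6  d2:7  d3:6  d4:6  d5:5 — peak 7.

7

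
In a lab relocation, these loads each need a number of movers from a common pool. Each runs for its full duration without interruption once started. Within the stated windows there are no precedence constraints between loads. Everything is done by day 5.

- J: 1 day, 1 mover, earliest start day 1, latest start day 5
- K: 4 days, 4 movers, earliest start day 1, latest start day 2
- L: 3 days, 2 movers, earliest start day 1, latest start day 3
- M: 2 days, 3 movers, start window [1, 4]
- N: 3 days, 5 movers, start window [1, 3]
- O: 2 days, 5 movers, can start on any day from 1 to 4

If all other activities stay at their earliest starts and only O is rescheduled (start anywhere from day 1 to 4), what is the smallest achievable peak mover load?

O@1: d1:20  d2:19  d3:11  d4:4  d5:0 → peak 20
O@2: d1:15  d2:19  d3:16  d4:4  d5:0 → peak 19
O@3: d1:15  d2:14  d3:16  d4:9  d5:0 → peak 16
O@4: d1:15  d2:14  d3:11  d4:9  d5:5 → peak 15
Best is O@4, peak 15.

15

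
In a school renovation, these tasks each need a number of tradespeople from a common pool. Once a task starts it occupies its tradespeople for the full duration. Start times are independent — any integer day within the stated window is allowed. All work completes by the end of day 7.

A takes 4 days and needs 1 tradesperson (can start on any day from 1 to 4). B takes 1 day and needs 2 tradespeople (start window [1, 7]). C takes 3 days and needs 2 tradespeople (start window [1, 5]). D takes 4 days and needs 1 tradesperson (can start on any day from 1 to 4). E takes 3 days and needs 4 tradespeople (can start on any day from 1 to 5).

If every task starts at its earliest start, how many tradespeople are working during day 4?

2

At early start, day 4 has: A, D.
Demand: 1 + 1 = 2.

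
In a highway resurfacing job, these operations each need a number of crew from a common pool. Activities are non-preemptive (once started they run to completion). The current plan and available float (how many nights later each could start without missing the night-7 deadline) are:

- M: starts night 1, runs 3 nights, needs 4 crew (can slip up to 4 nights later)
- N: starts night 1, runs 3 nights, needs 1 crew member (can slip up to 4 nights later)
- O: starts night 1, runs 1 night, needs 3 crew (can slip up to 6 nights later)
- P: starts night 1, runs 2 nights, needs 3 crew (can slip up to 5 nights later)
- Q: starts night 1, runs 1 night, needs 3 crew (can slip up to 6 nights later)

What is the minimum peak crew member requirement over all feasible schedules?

4

Early-start (M@1, N@1, O@1, P@1, Q@1) gives peak 14: n1:14  n2:8  n3:5  n4:0  n5:0  n6:0  n7:0.
Shift N→4, O→4, P→5, Q→7.
Schedule M@1, N@4, O@4, P@5, Q@7: n1:4  n2:4  n3:4  n4:4  n5:4  n6:4  n7:3 — peak 4.
Total crew member-nights = 27 over 7 nights ⇒ peak ≥ ⌈27/7⌉ = 4, so 4 is optimal.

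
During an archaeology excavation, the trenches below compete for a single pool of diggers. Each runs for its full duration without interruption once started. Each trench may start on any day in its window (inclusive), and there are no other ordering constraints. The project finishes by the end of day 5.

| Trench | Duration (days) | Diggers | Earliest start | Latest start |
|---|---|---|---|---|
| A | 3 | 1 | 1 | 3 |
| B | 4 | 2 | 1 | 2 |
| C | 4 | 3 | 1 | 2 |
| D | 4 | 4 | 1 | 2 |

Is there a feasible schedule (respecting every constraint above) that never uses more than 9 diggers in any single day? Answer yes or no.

no

The minimum achievable peak is 10; 9 < 10, so no feasible schedule stays within the cap.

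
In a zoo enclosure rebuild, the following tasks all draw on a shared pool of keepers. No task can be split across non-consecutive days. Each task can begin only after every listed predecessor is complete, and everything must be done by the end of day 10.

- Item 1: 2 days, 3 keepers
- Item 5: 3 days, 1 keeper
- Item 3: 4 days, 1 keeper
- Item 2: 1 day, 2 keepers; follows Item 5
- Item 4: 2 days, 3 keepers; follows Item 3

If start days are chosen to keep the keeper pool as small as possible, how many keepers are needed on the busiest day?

Early-start (Item 1@1, Item 5@1, Item 3@1, Item 2@4, Item 4@5) gives peak 5: d1:5  d2:5  d3:2  d4:3  d5:3  d6:3  d7:0  d8:0  d9:0  d10:0.
Shift Item 5→3, Item 3→3, Item 2→6, Item 4→7.
Schedule Item 1@1, Item 5@3, Item 3@3, Item 2@6, Item 4@7: d1:3  d2:3  d3:2  d4:2  d5:2  d6:3  d7:3  d8:3  d9:0  d10:0 — peak 3.
Total keeper-days = 21 over 10 days ⇒ peak ≥ ⌈21/10⌉ = 3, so 3 is optimal.

3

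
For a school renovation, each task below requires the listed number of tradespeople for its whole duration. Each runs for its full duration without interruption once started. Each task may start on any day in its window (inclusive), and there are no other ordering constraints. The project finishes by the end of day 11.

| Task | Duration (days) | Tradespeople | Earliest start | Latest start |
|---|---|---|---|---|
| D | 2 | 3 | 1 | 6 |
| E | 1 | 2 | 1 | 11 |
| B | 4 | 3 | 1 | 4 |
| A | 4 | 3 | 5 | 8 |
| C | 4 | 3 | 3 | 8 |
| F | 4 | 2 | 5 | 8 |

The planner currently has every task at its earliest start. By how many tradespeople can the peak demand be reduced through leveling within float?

Early-start peak: d1:8  d2:6  d3:6  d4:6  d5:8  d6:8  d7:5  d8:5  d9:0  d10:0  d11:0 ⇒ 8.
Leveled (D@1, E@1, B@2, A@6, C@3, F@7): d1:5  d2:6  d3:6  d4:6  d5:6  d6:6  d7:5  d8:5  d9:5  d10:2  d11:0 ⇒ 6.
Reduction 8 − 6 = 2.

2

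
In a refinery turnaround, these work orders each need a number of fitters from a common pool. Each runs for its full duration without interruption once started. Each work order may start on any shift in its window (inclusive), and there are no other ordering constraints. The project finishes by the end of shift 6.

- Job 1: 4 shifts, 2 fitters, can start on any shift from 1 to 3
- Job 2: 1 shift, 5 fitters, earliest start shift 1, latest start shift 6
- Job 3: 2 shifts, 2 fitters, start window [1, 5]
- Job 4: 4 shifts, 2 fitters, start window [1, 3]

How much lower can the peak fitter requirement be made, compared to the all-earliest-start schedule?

5

Early-start peak: s1:11  s2:6  s3:4  s4:4  s5:0  s6:0 ⇒ 11.
Leveled (Job 1@1, Job 2@5, Job 3@1, Job 4@1): s1:6  s2:6  s3:4  s4:4  s5:5  s6:0 ⇒ 6.
Reduction 11 − 6 = 5.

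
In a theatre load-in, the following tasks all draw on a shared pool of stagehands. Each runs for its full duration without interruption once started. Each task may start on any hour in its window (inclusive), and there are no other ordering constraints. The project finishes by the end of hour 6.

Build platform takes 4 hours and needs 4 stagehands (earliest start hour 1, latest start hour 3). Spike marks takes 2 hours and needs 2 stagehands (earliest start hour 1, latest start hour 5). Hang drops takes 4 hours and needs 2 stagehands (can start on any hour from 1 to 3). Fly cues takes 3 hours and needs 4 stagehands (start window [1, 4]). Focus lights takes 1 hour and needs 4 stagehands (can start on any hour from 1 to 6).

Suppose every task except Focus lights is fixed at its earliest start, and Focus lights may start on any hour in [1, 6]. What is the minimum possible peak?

12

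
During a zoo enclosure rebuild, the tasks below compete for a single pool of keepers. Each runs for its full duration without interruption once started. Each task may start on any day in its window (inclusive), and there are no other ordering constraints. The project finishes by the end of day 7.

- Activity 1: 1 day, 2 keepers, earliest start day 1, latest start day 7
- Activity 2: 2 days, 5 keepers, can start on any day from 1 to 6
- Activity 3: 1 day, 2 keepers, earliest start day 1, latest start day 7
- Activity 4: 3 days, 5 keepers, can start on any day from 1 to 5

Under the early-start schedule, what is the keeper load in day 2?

10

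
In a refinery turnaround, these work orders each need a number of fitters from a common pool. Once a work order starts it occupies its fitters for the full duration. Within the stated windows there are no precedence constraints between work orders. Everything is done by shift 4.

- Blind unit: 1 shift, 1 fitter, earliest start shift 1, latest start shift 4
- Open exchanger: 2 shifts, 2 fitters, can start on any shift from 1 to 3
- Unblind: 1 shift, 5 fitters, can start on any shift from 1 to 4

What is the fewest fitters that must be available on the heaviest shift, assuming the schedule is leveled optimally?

5

Early-start (Blind unit@1, Open exchanger@1, Unblind@1) gives peak 8: s1:8  s2:2  s3:0  s4:0.
Shift Unblind→3.
Schedule Blind unit@1, Open exchanger@1, Unblind@3: s1:3  s2:2  s3:5  s4:0 — peak 5.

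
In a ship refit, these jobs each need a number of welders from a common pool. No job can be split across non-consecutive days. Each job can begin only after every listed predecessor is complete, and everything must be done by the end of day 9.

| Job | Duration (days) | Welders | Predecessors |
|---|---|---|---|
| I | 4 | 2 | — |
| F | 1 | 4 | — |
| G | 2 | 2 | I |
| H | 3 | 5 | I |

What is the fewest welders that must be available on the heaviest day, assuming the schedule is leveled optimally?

Early-start (I@1, F@1, G@5, H@5) gives peak 7: d1:6  d2:2  d3:2  d4:2  d5:7  d6:7  d7:5  d8:0  d9:0.
Shift H→7.
Schedule I@1, F@1, G@5, H@7: d1:6  d2:2  d3:2  d4:2  d5:2  d6:2  d7:5  d8:5  d9:5 — peak 6.

6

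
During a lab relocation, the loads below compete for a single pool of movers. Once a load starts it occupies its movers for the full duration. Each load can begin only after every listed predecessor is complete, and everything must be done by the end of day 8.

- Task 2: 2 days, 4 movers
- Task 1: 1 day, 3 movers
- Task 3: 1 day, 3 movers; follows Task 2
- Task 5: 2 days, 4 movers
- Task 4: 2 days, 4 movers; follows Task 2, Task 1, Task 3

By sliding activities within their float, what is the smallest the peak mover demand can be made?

4

Early-start (Task 2@1, Task 1@1, Task 3@3, Task 5@1, Task 4@4) gives peak 11: d1:11  d2:8  d3:3  d4:4  d5:4  d6:0  d7:0  d8:0.
Shift Task 1→3, Task 3→4, Task 5→5, Task 4→7.
Schedule Task 2@1, Task 1@3, Task 3@4, Task 5@5, Task 4@7: d1:4  d2:4  d3:3  d4:3  d5:4  d6:4  d7:4  d8:4 — peak 4.
Total mover-days = 30 over 8 days ⇒ peak ≥ ⌈30/8⌉ = 4, so 4 is optimal.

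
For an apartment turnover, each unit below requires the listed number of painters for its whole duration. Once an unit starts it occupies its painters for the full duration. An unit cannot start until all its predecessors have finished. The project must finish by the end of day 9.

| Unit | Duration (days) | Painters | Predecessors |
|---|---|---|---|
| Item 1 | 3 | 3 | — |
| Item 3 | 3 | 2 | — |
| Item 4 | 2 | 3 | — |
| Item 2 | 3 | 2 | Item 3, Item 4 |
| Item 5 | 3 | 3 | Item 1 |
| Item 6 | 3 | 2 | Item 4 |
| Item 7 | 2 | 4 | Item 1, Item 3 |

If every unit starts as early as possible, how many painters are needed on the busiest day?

11

Early-start schedule: Item 1@1, Item 3@1, Item 4@1, Item 2@4, Item 5@4, Item 6@3, Item 7@4.
Load per day: day 1: 8, day 2: 8, day 3: 7, day 4: 11, day 5: 11, day 6: 5, day 7: 0, day 8: 0, day 9: 0.
Peak is 11.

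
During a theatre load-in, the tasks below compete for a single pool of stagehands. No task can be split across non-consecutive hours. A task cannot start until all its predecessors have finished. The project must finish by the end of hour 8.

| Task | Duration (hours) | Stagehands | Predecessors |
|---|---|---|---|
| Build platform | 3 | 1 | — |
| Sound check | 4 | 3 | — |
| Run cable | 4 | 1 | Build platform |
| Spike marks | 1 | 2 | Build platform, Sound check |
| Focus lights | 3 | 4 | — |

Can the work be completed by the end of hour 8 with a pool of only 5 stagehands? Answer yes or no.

yes

Schedule Build platform@1, Sound check@1, Run cable@4, Spike marks@5, Focus lights@6: h1:4  h2:4  h3:4  h4:4  h5:3  h6:5  h7:5  h8:4 — peak 5 ≤ 5.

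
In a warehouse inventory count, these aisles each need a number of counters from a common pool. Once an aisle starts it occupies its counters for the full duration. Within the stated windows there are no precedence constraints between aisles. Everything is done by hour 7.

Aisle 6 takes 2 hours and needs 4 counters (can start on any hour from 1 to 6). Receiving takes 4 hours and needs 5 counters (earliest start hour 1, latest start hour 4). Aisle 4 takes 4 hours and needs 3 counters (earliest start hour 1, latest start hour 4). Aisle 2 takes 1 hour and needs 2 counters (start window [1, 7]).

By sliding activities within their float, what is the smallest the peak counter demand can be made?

Early-start (Aisle 6@1, Receiving@1, Aisle 4@1, Aisle 2@1) gives peak 14: h1:14  h2:12  h3:8  h4:8  h5:0  h6:0  h7:0.
Shift Receiving→3, Aisle 2→5.
Schedule Aisle 6@1, Receiving@3, Aisle 4@1, Aisle 2@5: h1:7  h2:7  h3:8  h4:8  h5:7  h6:5  h7:0 — peak 8.

8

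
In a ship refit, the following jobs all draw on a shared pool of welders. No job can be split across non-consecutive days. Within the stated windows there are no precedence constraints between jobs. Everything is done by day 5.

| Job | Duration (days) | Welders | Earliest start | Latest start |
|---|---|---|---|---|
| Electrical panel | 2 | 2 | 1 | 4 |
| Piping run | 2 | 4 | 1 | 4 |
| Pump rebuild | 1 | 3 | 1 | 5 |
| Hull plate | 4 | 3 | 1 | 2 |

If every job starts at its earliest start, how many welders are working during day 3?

3

At early start, day 3 has: Hull plate.
Demand: 3 = 3.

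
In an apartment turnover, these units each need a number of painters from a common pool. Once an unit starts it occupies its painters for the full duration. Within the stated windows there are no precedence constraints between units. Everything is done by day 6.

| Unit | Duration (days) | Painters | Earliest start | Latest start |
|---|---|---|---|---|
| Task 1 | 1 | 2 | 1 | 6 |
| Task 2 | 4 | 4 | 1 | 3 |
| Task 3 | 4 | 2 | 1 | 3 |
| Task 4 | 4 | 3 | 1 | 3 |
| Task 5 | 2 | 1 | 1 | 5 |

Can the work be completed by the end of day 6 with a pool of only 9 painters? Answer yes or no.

Schedule Task 1@1, Task 2@1, Task 3@1, Task 4@2, Task 5@5: d1:8  d2:9  d3:9  d4:9  d5:4  d6:1 — peak 9 ≤ 9.

yes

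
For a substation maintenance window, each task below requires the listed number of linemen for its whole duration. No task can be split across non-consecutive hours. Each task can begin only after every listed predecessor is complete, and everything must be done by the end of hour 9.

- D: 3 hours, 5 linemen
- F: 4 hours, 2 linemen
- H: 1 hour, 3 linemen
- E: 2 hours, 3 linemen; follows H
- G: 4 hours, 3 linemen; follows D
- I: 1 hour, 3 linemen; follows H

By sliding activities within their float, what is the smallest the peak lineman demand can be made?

6

Early-start (D@1, F@1, H@1, E@2, G@4, I@2) gives peak 13: h1:10  h2:13  h3:10  h4:5  h5:3  h6:3  h7:3  h8:0  h9:0.
Shift F→4, H→4, E→8, G→5, I→9.
Schedule D@1, F@4, H@4, E@8, G@5, I@9: h1:5  h2:5  h3:5  h4:5  h5:5  h6:5  h7:5  h8:6  h9:6 — peak 6.
Total lineman-hours = 47 over 9 hours ⇒ peak ≥ ⌈47/9⌉ = 6, so 6 is optimal.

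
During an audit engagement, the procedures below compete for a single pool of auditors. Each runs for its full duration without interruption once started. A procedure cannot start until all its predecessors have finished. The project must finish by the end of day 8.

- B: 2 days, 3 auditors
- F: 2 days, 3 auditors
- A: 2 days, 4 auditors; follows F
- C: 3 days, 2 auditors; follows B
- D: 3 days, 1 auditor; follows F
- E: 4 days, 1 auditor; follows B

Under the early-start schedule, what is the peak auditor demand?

Early-start schedule: B@1, F@1, A@3, C@3, D@3, E@3.
Load per day: day 1: 6, day 2: 6, day 3: 8, day 4: 8, day 5: 4, day 6: 1, day 7: 0, day 8: 0.
Peak is 8.

8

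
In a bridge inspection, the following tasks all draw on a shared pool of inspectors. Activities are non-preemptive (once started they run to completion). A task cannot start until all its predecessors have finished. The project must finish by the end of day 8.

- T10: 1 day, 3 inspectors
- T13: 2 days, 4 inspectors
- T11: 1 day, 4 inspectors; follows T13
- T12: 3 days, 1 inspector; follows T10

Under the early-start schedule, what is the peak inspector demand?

Early-start schedule: T10@1, T13@1, T11@3, T12@2.
Load per day: day 1: 7, day 2: 5, day 3: 5, day 4: 1, day 5: 0, day 6: 0, day 7: 0, day 8: 0.
Peak is 7.

7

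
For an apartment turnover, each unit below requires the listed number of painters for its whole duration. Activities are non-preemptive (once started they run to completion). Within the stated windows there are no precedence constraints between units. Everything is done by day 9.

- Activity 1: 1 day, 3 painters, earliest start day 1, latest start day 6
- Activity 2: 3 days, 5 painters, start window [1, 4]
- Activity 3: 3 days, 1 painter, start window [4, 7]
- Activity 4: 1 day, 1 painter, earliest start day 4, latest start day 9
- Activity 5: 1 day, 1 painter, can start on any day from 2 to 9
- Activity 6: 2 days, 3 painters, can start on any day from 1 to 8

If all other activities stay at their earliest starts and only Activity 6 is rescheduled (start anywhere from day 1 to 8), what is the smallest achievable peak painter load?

8

Activity 6@1: d1:11  d2:9  d3:5  d4:2  d5:1  d6:1  d7:0  d8:0  d9:0 → peak 11
Activity 6@2: d1:8  d2:9  d3:8  d4:2  d5:1  d6:1  d7:0  d8:0  d9:0 → peak 9
Activity 6@3: d1:8  d2:6  d3:8  d4:5  d5:1  d6:1  d7:0  d8:0  d9:0 → peak 8
Activity 6@4: d1:8  d2:6  d3:5  d4:5  d5:4  d6:1  d7:0  d8:0  d9:0 → peak 8
Activity 6@5: d1:8  d2:6  d3:5  d4:2  d5:4  d6:4  d7:0  d8:0  d9:0 → peak 8
Activity 6@6: d1:8  d2:6  d3:5  d4:2  d5:1  d6:4  d7:3  d8:0  d9:0 → peak 8
Activity 6@7: d1:8  d2:6  d3:5  d4:2  d5:1  d6:1  d7:3  d8:3  d9:0 → peak 8
Activity 6@8: d1:8  d2:6  d3:5  d4:2  d5:1  d6:1  d7:0  d8:3  d9:3 → peak 8
Best is Activity 6@3, peak 8.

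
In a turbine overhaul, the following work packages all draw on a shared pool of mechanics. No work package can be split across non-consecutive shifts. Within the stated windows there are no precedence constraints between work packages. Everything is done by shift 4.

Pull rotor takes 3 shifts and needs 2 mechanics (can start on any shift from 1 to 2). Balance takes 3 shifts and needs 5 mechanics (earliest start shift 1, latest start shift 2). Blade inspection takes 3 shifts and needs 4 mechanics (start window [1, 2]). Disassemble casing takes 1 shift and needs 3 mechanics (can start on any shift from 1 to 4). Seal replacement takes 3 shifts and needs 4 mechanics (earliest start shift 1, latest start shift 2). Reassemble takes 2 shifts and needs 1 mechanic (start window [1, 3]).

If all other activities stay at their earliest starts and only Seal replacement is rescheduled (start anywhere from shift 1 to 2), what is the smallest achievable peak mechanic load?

Seal replacement@1: s1:19  s2:16  s3:15  s4:0 → peak 19
Seal replacement@2: s1:15  s2:16  s3:15  s4:4 → peak 16
Best is Seal replacement@2, peak 16.

16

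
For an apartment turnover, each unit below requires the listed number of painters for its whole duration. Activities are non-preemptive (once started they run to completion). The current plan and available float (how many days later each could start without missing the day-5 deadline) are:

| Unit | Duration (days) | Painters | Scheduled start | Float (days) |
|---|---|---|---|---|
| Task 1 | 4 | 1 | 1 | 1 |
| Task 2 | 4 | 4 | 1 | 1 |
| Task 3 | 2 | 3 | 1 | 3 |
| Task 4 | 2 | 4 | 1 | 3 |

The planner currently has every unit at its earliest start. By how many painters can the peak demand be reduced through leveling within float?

3

Early-start peak: d1:12  d2:12  d3:5  d4:5  d5:0 ⇒ 12.
Leveled (Task 1@1, Task 2@1, Task 3@1, Task 4@3): d1:8  d2:8  d3:9  d4:9  d5:0 ⇒ 9.
Reduction 12 − 9 = 3.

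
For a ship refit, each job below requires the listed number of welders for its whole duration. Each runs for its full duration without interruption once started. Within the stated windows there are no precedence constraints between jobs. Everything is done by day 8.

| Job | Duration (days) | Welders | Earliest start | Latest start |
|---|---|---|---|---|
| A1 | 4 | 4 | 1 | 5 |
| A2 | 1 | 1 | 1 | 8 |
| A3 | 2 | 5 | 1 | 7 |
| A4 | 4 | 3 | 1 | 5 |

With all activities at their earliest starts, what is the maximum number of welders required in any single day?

Early-start schedule: A1@1, A2@1, A3@1, A4@1.
Load per day: day 1: 13, day 2: 12, day 3: 7, day 4: 7, day 5: 0, day 6: 0, day 7: 0, day 8: 0.
Peak is 13.

13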